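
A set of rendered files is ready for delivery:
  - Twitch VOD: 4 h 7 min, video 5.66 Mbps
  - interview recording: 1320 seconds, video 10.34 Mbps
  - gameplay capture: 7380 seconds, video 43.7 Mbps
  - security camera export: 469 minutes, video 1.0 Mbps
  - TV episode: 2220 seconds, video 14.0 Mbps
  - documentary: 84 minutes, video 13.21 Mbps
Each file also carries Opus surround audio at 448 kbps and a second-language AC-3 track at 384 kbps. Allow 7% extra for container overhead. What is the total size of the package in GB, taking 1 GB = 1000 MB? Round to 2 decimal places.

Audio total: 448 + 384 = 832 kbps = 0.832 Mbps.
Twitch VOD: 6.492 Mbps × 14820 s × 1.07 = 102946.2 Mb
interview recording: 11.172 Mbps × 1320 s × 1.07 = 15779.3 Mb
gameplay capture: 44.532 Mbps × 7380 s × 1.07 = 351651.4 Mb
security camera export: 1.832 Mbps × 28140 s × 1.07 = 55161.2 Mb
TV episode: 14.832 Mbps × 2220 s × 1.07 = 35231.9 Mb
documentary: 14.042 Mbps × 5040 s × 1.07 = 75725.7 Mb
Total: 636495.7 Mb = 79562.0 MB.
= 79.56 GB.

79.56 GB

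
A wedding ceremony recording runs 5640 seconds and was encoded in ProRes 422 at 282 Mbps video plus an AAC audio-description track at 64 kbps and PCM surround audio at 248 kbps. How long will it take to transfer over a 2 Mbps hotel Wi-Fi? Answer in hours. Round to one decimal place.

Audio total: 64 + 248 = 312 kbps = 0.312 Mbps.
Total bitrate: 282.312 Mbps.
File: 282.312 Mbps × 5640 s = 1592239.7 Mb.
At 2 Mbps: 1592239.7 / 2 = 796119.8 s ≈ 221 hours.

221.1 hours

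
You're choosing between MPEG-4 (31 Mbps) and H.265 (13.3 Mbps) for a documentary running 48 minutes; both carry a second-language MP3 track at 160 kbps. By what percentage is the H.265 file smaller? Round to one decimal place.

56.8%

48 min = 2880 s
Audio: 160 kbps = 0.160 Mbps.
MPEG-4: 31.160 Mbps × 2880 s = 89740.8 Mb = 10.447 GiB.
H.265: 13.460 Mbps × 2880 s = 38764.8 Mb = 4.513 GiB.
Reduction: (1 − 4.513/10.447) × 100 = 56.80%.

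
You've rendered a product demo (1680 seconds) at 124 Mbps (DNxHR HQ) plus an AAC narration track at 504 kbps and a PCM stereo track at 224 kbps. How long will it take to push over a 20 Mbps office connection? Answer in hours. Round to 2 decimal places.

2.91 hours

Audio total: 504 + 224 = 728 kbps = 0.728 Mbps.
Total bitrate: 124.728 Mbps.
File: 124.728 Mbps × 1680 s = 209543.0 Mb.
At 20 Mbps: 209543.0 / 20 = 10477.2 s ≈ 2.91 hours.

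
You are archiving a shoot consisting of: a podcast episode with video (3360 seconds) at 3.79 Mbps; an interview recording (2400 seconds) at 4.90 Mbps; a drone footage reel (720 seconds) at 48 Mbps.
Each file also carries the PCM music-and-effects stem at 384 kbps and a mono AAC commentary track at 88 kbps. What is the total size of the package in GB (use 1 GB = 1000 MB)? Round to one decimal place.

7.8 GB

Audio total: 384 + 88 = 472 kbps = 0.472 Mbps.
podcast episode with video: 4.262 Mbps × 3360 s = 14320.3 Mb
interview recording: 5.372 Mbps × 2400 s = 12892.8 Mb
drone footage reel: 48.472 Mbps × 720 s = 34899.8 Mb
Total: 62113.0 Mb = 7764.1 MB.
= 7.764 GB.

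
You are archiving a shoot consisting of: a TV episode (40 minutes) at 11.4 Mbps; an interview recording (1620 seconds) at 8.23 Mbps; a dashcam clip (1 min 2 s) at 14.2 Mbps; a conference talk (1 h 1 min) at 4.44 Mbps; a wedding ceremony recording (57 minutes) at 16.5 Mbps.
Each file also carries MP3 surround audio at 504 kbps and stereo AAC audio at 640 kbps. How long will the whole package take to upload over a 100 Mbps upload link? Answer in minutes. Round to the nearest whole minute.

Audio total: 504 + 640 = 1144 kbps = 1.144 Mbps.
TV episode: 12.544 Mbps × 2400 s = 30105.6 Mb
interview recording: 9.374 Mbps × 1620 s = 15185.9 Mb
dashcam clip: 15.344 Mbps × 62 s = 951.3 Mb
conference talk: 5.584 Mbps × 3660 s = 20437.4 Mb
wedding ceremony recording: 17.644 Mbps × 3420 s = 60342.5 Mb
Total: 127022.7 Mb = 15877.8 MB.
At 100 Mbps: 127022.7 / 100 = 1270 s ≈ 21.2 minutes.

21 minutes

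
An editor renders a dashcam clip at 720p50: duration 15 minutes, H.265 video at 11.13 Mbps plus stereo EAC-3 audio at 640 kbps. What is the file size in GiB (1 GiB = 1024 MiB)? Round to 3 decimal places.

1.233 GiB

15 min = 900 s
Audio: 640 kbps = 0.640 Mbps.
Total bitrate: 11.13 + 0.640 = 11.770 Mbps.
Stream data: 11.770 Mbps × 900 s = 10593.0 Mb.
10,593 Mb = 1,324,125,000 bytes ÷ 1,073,741,824 = 1.233 GiB.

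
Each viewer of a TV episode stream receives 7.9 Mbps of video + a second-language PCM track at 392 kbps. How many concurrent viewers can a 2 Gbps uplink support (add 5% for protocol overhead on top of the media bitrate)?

Audio: 392 kbps = 0.392 Mbps.
Per-viewer media rate: 8.292 Mbps.
On the wire with 5% overhead: 8.707 Mbps.
2 Gbps = 2,000 Mbps; 2,000 / 8.707 = 229.71 → 229 viewers.

229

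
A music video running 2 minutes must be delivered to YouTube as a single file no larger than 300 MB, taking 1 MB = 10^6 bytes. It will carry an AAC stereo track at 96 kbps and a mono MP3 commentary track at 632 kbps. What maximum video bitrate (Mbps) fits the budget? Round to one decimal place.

19.3 Mbps

Budget: 300 MB = 2400.0 Mb.
2 min = 120 s
Total bitrate budget: 2400.0 Mb / 120 s = 20.000 Mbps.
Audio total: 96 + 632 = 728 kbps = 0.728 Mbps.
Video: 20.000 − 0.728 = 19.272 Mbps.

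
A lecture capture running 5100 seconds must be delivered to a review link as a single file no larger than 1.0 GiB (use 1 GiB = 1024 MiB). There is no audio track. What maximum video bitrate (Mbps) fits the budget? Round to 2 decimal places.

1.68 Mbps

Budget: 1.0 GiB = 8589.9 Mb.
Total bitrate budget: 8589.9 Mb / 5100 s = 1.684 Mbps.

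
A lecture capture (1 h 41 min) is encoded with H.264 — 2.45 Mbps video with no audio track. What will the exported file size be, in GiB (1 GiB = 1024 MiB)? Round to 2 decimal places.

1 h 41 min = 101 min = 6060 s
Total bitrate: 2.45 Mbps.
Stream data: 2.450 Mbps × 6060 s = 14847.0 Mb.
14,847 Mb = 1,855,875,000 bytes ÷ 1,073,741,824 = 1.728 GiB.

1.73 GiB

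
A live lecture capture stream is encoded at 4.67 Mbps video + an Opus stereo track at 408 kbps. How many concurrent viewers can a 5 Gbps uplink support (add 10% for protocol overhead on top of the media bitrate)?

895

Audio: 408 kbps = 0.408 Mbps.
Per-viewer media rate: 5.078 Mbps.
On the wire with 10% overhead: 5.586 Mbps.
5 Gbps = 5,000 Mbps; 5,000 / 5.586 = 895.13 → 895 viewers.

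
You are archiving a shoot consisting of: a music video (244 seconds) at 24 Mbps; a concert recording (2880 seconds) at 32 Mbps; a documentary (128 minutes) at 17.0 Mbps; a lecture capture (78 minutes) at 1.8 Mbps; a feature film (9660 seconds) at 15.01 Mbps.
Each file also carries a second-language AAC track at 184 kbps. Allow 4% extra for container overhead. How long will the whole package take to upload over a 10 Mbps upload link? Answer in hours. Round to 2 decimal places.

11.17 hours

Audio: 184 kbps = 0.184 Mbps.
music video: 24.184 Mbps × 244 s × 1.04 = 6136.9 Mb
concert recording: 32.184 Mbps × 2880 s × 1.04 = 96397.5 Mb
documentary: 17.184 Mbps × 7680 s × 1.04 = 137252.0 Mb
lecture capture: 1.984 Mbps × 4680 s × 1.04 = 9656.5 Mb
feature film: 15.194 Mbps × 9660 s × 1.04 = 152645.0 Mb
Total: 402088.0 Mb = 50261.0 MB.
At 10 Mbps: 402088.0 / 10 = 40209 s ≈ 11.2 hours.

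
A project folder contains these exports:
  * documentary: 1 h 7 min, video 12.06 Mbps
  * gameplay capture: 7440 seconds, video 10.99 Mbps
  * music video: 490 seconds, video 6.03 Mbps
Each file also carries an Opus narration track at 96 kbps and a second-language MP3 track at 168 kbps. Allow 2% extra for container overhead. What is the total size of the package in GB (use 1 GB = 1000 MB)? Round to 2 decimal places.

17.39 GB

Audio total: 96 + 168 = 264 kbps = 0.264 Mbps.
documentary: 12.324 Mbps × 4020 s × 1.02 = 50533.3 Mb
gameplay capture: 11.254 Mbps × 7440 s × 1.02 = 85404.4 Mb
music video: 6.294 Mbps × 490 s × 1.02 = 3145.7 Mb
Total: 139083.4 Mb = 17385.4 MB.
= 17.39 GB.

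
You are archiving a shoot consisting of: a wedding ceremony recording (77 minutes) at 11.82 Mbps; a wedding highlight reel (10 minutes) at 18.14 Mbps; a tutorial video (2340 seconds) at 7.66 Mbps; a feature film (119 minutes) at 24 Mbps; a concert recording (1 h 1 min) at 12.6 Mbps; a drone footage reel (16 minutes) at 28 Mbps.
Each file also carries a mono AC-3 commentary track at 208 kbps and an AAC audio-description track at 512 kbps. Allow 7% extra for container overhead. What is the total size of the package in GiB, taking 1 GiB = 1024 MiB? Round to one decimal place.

42.6 GiB

Audio total: 208 + 512 = 720 kbps = 0.720 Mbps.
wedding ceremony recording: 12.540 Mbps × 4620 s × 1.07 = 61990.2 Mb
wedding highlight reel: 18.860 Mbps × 600 s × 1.07 = 12108.1 Mb
tutorial video: 8.380 Mbps × 2340 s × 1.07 = 20981.8 Mb
feature film: 24.720 Mbps × 7140 s × 1.07 = 188855.9 Mb
concert recording: 13.320 Mbps × 3660 s × 1.07 = 52163.8 Mb
drone footage reel: 28.720 Mbps × 960 s × 1.07 = 29501.2 Mb
Total: 365601.0 Mb = 45700.1 MB.
= 42.56 GiB.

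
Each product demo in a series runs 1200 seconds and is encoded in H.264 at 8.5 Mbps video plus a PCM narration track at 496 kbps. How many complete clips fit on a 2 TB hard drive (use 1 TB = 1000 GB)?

Audio: 496 kbps = 0.496 Mbps.
Total bitrate: 8.996 Mbps.
Per item: 8.996 Mbps × 1200 s = 10,795 Mb = 1,349 MB.
Capacity: 2 TB = 16,000,000 Mb; 1482.14 items → 1482 complete.

1482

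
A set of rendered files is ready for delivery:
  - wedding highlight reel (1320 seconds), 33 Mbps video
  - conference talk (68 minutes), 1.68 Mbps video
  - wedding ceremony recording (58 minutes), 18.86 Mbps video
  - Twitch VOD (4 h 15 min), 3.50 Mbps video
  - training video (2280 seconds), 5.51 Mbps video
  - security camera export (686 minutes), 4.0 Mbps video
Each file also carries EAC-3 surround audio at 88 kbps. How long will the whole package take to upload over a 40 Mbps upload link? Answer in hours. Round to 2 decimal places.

Audio: 88 kbps = 0.088 Mbps.
wedding highlight reel: 33.088 Mbps × 1320 s = 43676.2 Mb
conference talk: 1.768 Mbps × 4080 s = 7213.4 Mb
wedding ceremony recording: 18.948 Mbps × 3480 s = 65939.0 Mb
Twitch VOD: 3.588 Mbps × 15300 s = 54896.4 Mb
training video: 5.598 Mbps × 2280 s = 12763.4 Mb
security camera export: 4.088 Mbps × 41160 s = 168262.1 Mb
Total: 352750.6 Mb = 44093.8 MB.
At 40 Mbps: 352750.6 / 40 = 8819 s ≈ 2.45 hours.

2.45 hours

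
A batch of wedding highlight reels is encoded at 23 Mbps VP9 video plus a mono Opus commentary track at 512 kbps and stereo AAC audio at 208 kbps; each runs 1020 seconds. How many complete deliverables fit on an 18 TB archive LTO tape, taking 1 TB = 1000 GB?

5951

Audio total: 512 + 208 = 720 kbps = 0.720 Mbps.
Total bitrate: 23.720 Mbps.
Per item: 23.720 Mbps × 1020 s = 24,194 Mb = 3,024 MB.
Capacity: 18 TB = 144,000,000 Mb; 5951.79 items → 5951 complete.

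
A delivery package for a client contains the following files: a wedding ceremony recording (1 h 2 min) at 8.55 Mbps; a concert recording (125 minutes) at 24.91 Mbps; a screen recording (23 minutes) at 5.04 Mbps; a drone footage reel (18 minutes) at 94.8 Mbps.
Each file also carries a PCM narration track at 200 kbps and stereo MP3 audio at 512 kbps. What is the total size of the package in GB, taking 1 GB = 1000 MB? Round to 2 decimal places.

42.21 GB

Audio total: 200 + 512 = 712 kbps = 0.712 Mbps.
wedding ceremony recording: 9.262 Mbps × 3720 s = 34454.6 Mb
concert recording: 25.622 Mbps × 7500 s = 192165.0 Mb
screen recording: 5.752 Mbps × 1380 s = 7937.8 Mb
drone footage reel: 95.512 Mbps × 1080 s = 103153.0 Mb
Total: 337710.4 Mb = 42213.8 MB.
= 42.21 GB.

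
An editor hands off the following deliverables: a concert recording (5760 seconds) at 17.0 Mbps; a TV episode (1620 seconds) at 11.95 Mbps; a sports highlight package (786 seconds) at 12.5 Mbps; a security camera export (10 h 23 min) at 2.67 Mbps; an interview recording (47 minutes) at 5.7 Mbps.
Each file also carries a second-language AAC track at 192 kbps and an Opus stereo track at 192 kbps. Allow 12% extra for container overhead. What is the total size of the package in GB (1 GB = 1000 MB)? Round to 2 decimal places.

36.62 GB

Audio total: 192 + 192 = 384 kbps = 0.384 Mbps.
concert recording: 17.384 Mbps × 5760 s × 1.12 = 112147.7 Mb
TV episode: 12.334 Mbps × 1620 s × 1.12 = 22378.8 Mb
sports highlight package: 12.884 Mbps × 786 s × 1.12 = 11342.0 Mb
security camera export: 3.054 Mbps × 37380 s × 1.12 = 127857.5 Mb
interview recording: 6.084 Mbps × 2820 s × 1.12 = 19215.7 Mb
Total: 292941.8 Mb = 36617.7 MB.
= 36.62 GB.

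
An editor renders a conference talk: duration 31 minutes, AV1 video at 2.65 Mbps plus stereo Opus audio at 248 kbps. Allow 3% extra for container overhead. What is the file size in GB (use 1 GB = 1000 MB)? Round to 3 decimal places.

0.694 GB

31 min = 1860 s
Audio: 248 kbps = 0.248 Mbps.
Total bitrate: 2.65 + 0.248 = 2.898 Mbps.
Stream data: 2.898 Mbps × 1860 s = 5390.3 Mb.
With 3% container overhead: ×1.03.
5,552 Mb ÷ 8 = 694.0 MB → 0.694 GB.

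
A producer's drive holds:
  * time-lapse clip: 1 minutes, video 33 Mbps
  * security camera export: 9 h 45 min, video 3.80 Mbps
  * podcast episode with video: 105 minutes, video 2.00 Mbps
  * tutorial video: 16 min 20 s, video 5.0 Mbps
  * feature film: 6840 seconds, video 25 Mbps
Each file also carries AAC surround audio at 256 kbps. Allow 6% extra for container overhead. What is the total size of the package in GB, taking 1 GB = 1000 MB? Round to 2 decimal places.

44.58 GB

Audio: 256 kbps = 0.256 Mbps.
time-lapse clip: 33.256 Mbps × 60 s × 1.06 = 2115.1 Mb
security camera export: 4.056 Mbps × 35100 s × 1.06 = 150907.5 Mb
podcast episode with video: 2.256 Mbps × 6300 s × 1.06 = 15065.6 Mb
tutorial video: 5.256 Mbps × 980 s × 1.06 = 5459.9 Mb
feature film: 25.256 Mbps × 6840 s × 1.06 = 183116.1 Mb
Total: 356664.2 Mb = 44583.0 MB.
= 44.58 GB.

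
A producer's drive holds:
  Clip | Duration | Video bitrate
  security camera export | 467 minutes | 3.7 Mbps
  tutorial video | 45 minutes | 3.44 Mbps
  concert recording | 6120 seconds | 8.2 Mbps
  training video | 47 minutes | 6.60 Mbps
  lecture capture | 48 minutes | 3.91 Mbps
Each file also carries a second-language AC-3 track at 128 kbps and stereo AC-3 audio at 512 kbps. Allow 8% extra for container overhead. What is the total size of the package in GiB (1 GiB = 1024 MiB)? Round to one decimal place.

27.7 GiB

Audio total: 128 + 512 = 640 kbps = 0.640 Mbps.
security camera export: 4.340 Mbps × 28020 s × 1.08 = 131335.3 Mb
tutorial video: 4.080 Mbps × 2700 s × 1.08 = 11897.3 Mb
concert recording: 8.840 Mbps × 6120 s × 1.08 = 58428.9 Mb
training video: 7.240 Mbps × 2820 s × 1.08 = 22050.1 Mb
lecture capture: 4.550 Mbps × 2880 s × 1.08 = 14152.3 Mb
Total: 237864.0 Mb = 29733.0 MB.
= 27.69 GiB.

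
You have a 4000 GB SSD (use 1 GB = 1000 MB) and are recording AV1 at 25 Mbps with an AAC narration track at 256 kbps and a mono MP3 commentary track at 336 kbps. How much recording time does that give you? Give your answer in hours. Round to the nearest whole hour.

Audio total: 256 + 336 = 592 kbps = 0.592 Mbps.
Total bitrate: 25 + 0.592 = 25.592 Mbps.
Capacity: 4000 GB = 32,000,000 Mb.
Recording time: 32,000,000 / 25.592 = 1,250,391 s ≈ 347 hours.

347 hours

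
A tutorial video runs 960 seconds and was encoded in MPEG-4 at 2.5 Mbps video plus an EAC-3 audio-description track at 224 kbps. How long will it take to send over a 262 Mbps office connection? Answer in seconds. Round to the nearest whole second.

Audio: 224 kbps = 0.224 Mbps.
Total bitrate: 2.724 Mbps.
File: 2.724 Mbps × 960 s = 2615.0 Mb.
At 262 Mbps: 2615.0 / 262 = 10.0 s ≈ 9.98 seconds.

10 seconds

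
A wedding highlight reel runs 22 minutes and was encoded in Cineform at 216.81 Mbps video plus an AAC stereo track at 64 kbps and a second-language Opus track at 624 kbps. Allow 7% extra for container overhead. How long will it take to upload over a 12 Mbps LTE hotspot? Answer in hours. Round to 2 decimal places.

7.11 hours

22 min = 1320 s
Audio total: 64 + 624 = 688 kbps = 0.688 Mbps.
Total bitrate: 217.498 Mbps.
File: 217.498 Mbps × 1320 s = 287097.4 Mb.
With 7% container overhead: ×1.07. → 307194.2 Mb.
At 12 Mbps: 307194.2 / 12 = 25599.5 s ≈ 7.11 hours.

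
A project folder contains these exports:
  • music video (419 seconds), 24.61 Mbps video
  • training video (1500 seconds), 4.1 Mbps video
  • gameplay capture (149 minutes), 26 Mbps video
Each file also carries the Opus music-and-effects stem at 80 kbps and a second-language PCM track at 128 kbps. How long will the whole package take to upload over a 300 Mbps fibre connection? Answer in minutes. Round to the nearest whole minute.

Audio total: 80 + 128 = 208 kbps = 0.208 Mbps.
music video: 24.818 Mbps × 419 s = 10398.7 Mb
training video: 4.308 Mbps × 1500 s = 6462.0 Mb
gameplay capture: 26.208 Mbps × 8940 s = 234299.5 Mb
Total: 251160.3 Mb = 31395.0 MB.
At 300 Mbps: 251160.3 / 300 = 837 s ≈ 14 minutes.

14 minutes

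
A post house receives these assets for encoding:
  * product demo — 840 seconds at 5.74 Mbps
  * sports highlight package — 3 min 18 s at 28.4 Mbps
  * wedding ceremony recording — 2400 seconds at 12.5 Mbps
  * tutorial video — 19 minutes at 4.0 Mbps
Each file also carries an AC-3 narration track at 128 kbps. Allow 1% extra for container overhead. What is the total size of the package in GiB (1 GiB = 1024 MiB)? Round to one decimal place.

Audio: 128 kbps = 0.128 Mbps.
product demo: 5.868 Mbps × 840 s × 1.01 = 4978.4 Mb
sports highlight package: 28.528 Mbps × 198 s × 1.01 = 5705.0 Mb
wedding ceremony recording: 12.628 Mbps × 2400 s × 1.01 = 30610.3 Mb
tutorial video: 4.128 Mbps × 1140 s × 1.01 = 4753.0 Mb
Total: 46046.7 Mb = 5755.8 MB.
= 5.361 GiB.

5.4 GiB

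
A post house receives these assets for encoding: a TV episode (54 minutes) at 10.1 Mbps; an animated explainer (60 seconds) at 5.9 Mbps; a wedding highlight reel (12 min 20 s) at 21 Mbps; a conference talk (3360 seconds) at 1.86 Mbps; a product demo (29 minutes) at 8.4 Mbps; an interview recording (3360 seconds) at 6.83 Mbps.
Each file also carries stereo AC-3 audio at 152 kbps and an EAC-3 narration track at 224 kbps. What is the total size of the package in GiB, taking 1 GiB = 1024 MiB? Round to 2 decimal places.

Audio total: 152 + 224 = 376 kbps = 0.376 Mbps.
TV episode: 10.476 Mbps × 3240 s = 33942.2 Mb
animated explainer: 6.276 Mbps × 60 s = 376.6 Mb
wedding highlight reel: 21.376 Mbps × 740 s = 15818.2 Mb
conference talk: 2.236 Mbps × 3360 s = 7513.0 Mb
product demo: 8.776 Mbps × 1740 s = 15270.2 Mb
interview recording: 7.206 Mbps × 3360 s = 24212.2 Mb
Total: 97132.4 Mb = 12141.5 MB.
= 11.31 GiB.

11.31 GiB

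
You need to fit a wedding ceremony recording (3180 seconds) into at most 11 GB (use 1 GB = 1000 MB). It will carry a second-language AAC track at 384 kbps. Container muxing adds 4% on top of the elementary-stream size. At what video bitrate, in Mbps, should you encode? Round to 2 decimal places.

26.22 Mbps

Budget: 11 GB = 88000.0 Mb.
Stream payload after overhead: 88000.0 / 1.04 = 84615.4 Mb.
Total bitrate budget: 84615.4 Mb / 3180 s = 26.609 Mbps.
Audio: 384 kbps = 0.384 Mbps.
Video: 26.609 − 0.384 = 26.225 Mbps.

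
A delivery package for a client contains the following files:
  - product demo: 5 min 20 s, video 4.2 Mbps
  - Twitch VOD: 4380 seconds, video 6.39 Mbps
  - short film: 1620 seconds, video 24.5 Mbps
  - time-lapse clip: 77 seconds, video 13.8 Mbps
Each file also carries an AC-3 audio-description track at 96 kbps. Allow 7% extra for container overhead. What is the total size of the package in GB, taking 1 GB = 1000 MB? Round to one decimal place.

Audio: 96 kbps = 0.096 Mbps.
product demo: 4.296 Mbps × 320 s × 1.07 = 1471.0 Mb
Twitch VOD: 6.486 Mbps × 4380 s × 1.07 = 30397.3 Mb
short film: 24.596 Mbps × 1620 s × 1.07 = 42634.7 Mb
time-lapse clip: 13.896 Mbps × 77 s × 1.07 = 1144.9 Mb
Total: 75647.8 Mb = 9456.0 MB.
= 9.456 GB.

9.5 GB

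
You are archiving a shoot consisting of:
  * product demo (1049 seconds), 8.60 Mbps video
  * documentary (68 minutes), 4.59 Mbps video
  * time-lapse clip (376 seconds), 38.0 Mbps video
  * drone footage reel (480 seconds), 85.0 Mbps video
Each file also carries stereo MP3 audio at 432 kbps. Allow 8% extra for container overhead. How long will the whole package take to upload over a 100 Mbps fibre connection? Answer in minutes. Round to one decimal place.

15.4 minutes

Audio: 432 kbps = 0.432 Mbps.
product demo: 9.032 Mbps × 1049 s × 1.08 = 10232.5 Mb
documentary: 5.022 Mbps × 4080 s × 1.08 = 22128.9 Mb
time-lapse clip: 38.432 Mbps × 376 s × 1.08 = 15606.5 Mb
drone footage reel: 85.432 Mbps × 480 s × 1.08 = 44287.9 Mb
Total: 92255.9 Mb = 11532.0 MB.
At 100 Mbps: 92255.9 / 100 = 923 s ≈ 15.4 minutes.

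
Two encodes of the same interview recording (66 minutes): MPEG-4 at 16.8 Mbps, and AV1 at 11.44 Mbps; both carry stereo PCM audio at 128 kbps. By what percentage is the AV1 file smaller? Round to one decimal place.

66 min = 3960 s
Audio: 128 kbps = 0.128 Mbps.
MPEG-4: 16.928 Mbps × 3960 s = 67034.9 Mb = 7.804 GiB.
AV1: 11.568 Mbps × 3960 s = 45809.3 Mb = 5.333 GiB.
Reduction: (1 − 5.333/7.804) × 100 = 31.66%.

31.7%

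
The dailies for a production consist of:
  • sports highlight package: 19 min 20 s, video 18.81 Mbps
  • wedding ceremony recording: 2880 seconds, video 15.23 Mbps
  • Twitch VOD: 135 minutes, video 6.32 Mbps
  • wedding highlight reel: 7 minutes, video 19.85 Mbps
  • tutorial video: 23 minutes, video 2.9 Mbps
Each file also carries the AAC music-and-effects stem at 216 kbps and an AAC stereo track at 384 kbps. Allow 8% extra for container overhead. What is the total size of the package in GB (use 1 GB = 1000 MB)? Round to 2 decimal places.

18.57 GB

Audio total: 216 + 384 = 600 kbps = 0.600 Mbps.
sports highlight package: 19.410 Mbps × 1160 s × 1.08 = 24316.8 Mb
wedding ceremony recording: 15.830 Mbps × 2880 s × 1.08 = 49237.6 Mb
Twitch VOD: 6.920 Mbps × 8100 s × 1.08 = 60536.2 Mb
wedding highlight reel: 20.450 Mbps × 420 s × 1.08 = 9276.1 Mb
tutorial video: 3.500 Mbps × 1380 s × 1.08 = 5216.4 Mb
Total: 148583.2 Mb = 18572.9 MB.
= 18.57 GB.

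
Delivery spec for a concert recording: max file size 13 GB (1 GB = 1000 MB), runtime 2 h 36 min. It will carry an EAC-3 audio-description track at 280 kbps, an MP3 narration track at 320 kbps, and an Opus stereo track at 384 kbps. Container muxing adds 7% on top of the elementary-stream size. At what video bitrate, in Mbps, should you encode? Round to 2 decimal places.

9.40 Mbps

Budget: 13 GB = 104000.0 Mb.
Stream payload after overhead: 104000.0 / 1.07 = 97196.3 Mb.
2 h 36 min = 156 min = 9360 s
Total bitrate budget: 97196.3 Mb / 9360 s = 10.384 Mbps.
Audio total: 280 + 320 + 384 = 984 kbps = 0.984 Mbps.
Video: 10.384 − 0.984 = 9.400 Mbps.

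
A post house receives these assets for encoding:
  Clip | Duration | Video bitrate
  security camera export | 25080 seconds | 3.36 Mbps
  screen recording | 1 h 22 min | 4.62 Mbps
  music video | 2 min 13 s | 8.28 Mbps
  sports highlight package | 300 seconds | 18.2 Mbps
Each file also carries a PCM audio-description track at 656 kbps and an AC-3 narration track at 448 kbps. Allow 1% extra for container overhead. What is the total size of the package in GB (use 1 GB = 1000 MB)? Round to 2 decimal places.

18.58 GB

Audio total: 656 + 448 = 1104 kbps = 1.104 Mbps.
security camera export: 4.464 Mbps × 25080 s × 1.01 = 113076.7 Mb
screen recording: 5.724 Mbps × 4920 s × 1.01 = 28443.7 Mb
music video: 9.384 Mbps × 133 s × 1.01 = 1260.6 Mb
sports highlight package: 19.304 Mbps × 300 s × 1.01 = 5849.1 Mb
Total: 148630.1 Mb = 18578.8 MB.
= 18.58 GB.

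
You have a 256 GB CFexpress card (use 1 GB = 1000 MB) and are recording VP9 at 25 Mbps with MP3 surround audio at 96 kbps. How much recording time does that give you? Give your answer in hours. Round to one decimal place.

Audio: 96 kbps = 0.096 Mbps.
Total bitrate: 25 + 0.096 = 25.096 Mbps.
Capacity: 256 GB = 2,048,000 Mb.
Recording time: 2,048,000 / 25.096 = 81,607 s ≈ 22.7 hours.

22.7 hours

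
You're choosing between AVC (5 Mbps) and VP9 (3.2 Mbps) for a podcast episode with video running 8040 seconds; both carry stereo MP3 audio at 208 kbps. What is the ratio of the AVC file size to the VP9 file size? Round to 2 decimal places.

1.53

Audio: 208 kbps = 0.208 Mbps.
AVC: 5.208 Mbps × 8040 s = 41872.3 Mb = 4.875 GiB.
VP9: 3.408 Mbps × 8040 s = 27400.3 Mb = 3.190 GiB.
Ratio: 4.875 / 3.190 = 1.528.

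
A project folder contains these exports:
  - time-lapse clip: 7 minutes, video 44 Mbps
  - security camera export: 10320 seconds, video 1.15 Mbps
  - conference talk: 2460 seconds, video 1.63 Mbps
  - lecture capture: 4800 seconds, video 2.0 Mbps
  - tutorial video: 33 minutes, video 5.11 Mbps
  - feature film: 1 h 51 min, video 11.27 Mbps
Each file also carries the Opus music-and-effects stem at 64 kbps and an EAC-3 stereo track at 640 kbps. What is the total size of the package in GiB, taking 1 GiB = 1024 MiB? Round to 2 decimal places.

17.22 GiB

Audio total: 64 + 640 = 704 kbps = 0.704 Mbps.
time-lapse clip: 44.704 Mbps × 420 s = 18775.7 Mb
security camera export: 1.854 Mbps × 10320 s = 19133.3 Mb
conference talk: 2.334 Mbps × 2460 s = 5741.6 Mb
lecture capture: 2.704 Mbps × 4800 s = 12979.2 Mb
tutorial video: 5.814 Mbps × 1980 s = 11511.7 Mb
feature film: 11.974 Mbps × 6660 s = 79746.8 Mb
Total: 147888.4 Mb = 18486.0 MB.
= 17.22 GiB.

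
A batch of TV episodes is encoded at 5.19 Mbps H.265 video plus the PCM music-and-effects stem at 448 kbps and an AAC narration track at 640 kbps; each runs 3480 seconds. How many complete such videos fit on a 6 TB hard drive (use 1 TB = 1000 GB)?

Audio total: 448 + 640 = 1088 kbps = 1.088 Mbps.
Total bitrate: 6.278 Mbps.
Per item: 6.278 Mbps × 3480 s = 21,847 Mb = 2,731 MB.
Capacity: 6 TB = 48,000,000 Mb; 2197.05 items → 2197 complete.

2197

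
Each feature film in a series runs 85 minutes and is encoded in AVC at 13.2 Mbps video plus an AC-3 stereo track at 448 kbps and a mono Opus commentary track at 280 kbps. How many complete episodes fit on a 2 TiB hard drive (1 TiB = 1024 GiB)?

247

85 min = 5100 s
Audio total: 448 + 280 = 728 kbps = 0.728 Mbps.
Total bitrate: 13.928 Mbps.
Per item: 13.928 Mbps × 5100 s = 71,033 Mb = 8,879 MB.
Capacity: 2 TiB = 17,592,186 Mb; 247.66 items → 247 complete.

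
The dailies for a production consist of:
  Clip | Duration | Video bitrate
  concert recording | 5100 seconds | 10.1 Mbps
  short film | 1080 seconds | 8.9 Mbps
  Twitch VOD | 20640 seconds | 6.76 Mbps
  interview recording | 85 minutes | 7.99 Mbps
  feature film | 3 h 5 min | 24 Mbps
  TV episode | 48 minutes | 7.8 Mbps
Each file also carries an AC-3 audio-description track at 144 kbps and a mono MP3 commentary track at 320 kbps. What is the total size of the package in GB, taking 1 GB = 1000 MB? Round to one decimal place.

Audio total: 144 + 320 = 464 kbps = 0.464 Mbps.
concert recording: 10.564 Mbps × 5100 s = 53876.4 Mb
short film: 9.364 Mbps × 1080 s = 10113.1 Mb
Twitch VOD: 7.224 Mbps × 20640 s = 149103.4 Mb
interview recording: 8.454 Mbps × 5100 s = 43115.4 Mb
feature film: 24.464 Mbps × 11100 s = 271550.4 Mb
TV episode: 8.264 Mbps × 2880 s = 23800.3 Mb
Total: 551559.0 Mb = 68944.9 MB.
= 68.94 GB.

68.9 GB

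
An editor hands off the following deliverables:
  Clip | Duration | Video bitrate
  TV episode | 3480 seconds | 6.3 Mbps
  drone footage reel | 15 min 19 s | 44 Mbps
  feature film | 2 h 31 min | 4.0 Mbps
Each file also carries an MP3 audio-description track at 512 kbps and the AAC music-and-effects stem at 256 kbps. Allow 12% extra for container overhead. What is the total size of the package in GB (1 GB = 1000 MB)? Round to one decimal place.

Audio total: 512 + 256 = 768 kbps = 0.768 Mbps.
TV episode: 7.068 Mbps × 3480 s × 1.12 = 27548.2 Mb
drone footage reel: 44.768 Mbps × 919 s × 1.12 = 46078.8 Mb
feature film: 4.768 Mbps × 9060 s × 1.12 = 48381.8 Mb
Total: 122008.9 Mb = 15251.1 MB.
= 15.25 GB.

15.3 GB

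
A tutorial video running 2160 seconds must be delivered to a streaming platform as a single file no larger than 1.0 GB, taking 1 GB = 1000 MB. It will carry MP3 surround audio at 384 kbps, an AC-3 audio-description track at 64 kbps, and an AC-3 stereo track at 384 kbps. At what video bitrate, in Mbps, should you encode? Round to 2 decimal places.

Budget: 1.0 GB = 8000.0 Mb.
Total bitrate budget: 8000.0 Mb / 2160 s = 3.704 Mbps.
Audio total: 384 + 64 + 384 = 832 kbps = 0.832 Mbps.
Video: 3.704 − 0.832 = 2.872 Mbps.

2.87 Mbps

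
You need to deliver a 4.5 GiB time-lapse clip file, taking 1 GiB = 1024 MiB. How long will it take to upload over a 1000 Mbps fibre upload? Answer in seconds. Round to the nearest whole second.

39 seconds

File: 4.5 GiB = 38654.7 Mb.
At 1000 Mbps: 38654.7 / 1000 = 38.7 s ≈ 38.7 seconds.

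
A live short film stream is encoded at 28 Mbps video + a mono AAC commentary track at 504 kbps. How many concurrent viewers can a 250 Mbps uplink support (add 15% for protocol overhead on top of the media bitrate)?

7

Audio: 504 kbps = 0.504 Mbps.
Per-viewer media rate: 28.504 Mbps.
On the wire with 15% overhead: 32.780 Mbps.
250 Mbps = 250.0 Mbps; 250.0 / 32.780 = 7.63 → 7 viewers.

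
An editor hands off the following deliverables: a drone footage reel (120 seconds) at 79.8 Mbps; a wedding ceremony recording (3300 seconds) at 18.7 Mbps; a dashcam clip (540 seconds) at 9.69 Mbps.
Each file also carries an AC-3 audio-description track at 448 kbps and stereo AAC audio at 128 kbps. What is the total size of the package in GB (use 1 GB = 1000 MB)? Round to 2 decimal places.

9.85 GB

Audio total: 448 + 128 = 576 kbps = 0.576 Mbps.
drone footage reel: 80.376 Mbps × 120 s = 9645.1 Mb
wedding ceremony recording: 19.276 Mbps × 3300 s = 63610.8 Mb
dashcam clip: 10.266 Mbps × 540 s = 5543.6 Mb
Total: 78799.6 Mb = 9849.9 MB.
= 9.850 GB.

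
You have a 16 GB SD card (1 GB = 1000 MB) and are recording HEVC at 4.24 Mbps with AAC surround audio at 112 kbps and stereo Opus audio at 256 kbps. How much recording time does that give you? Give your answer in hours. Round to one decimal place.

Audio total: 112 + 256 = 368 kbps = 0.368 Mbps.
Total bitrate: 4.24 + 0.368 = 4.608 Mbps.
Capacity: 16 GB = 128,000 Mb.
Recording time: 128,000 / 4.608 = 27,778 s ≈ 7.72 hours.

7.7 hours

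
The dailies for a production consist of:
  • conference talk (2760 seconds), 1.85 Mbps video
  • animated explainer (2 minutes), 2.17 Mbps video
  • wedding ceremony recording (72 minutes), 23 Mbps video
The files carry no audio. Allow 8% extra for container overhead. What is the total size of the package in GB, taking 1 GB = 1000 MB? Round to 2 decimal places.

14.14 GB

conference talk: 1.850 Mbps × 2760 s × 1.08 = 5514.5 Mb
animated explainer: 2.170 Mbps × 120 s × 1.08 = 281.2 Mb
wedding ceremony recording: 23.000 Mbps × 4320 s × 1.08 = 107308.8 Mb
Total: 113104.5 Mb = 14138.1 MB.
= 14.14 GB.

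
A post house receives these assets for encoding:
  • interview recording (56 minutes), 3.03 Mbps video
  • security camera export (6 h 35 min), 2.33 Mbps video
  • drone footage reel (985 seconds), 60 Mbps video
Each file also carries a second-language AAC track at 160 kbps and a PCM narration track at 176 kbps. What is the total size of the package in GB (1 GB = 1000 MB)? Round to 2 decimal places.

16.74 GB

Audio total: 160 + 176 = 336 kbps = 0.336 Mbps.
interview recording: 3.366 Mbps × 3360 s = 11309.8 Mb
security camera export: 2.666 Mbps × 23700 s = 63184.2 Mb
drone footage reel: 60.336 Mbps × 985 s = 59431.0 Mb
Total: 133924.9 Mb = 16740.6 MB.
= 16.74 GB.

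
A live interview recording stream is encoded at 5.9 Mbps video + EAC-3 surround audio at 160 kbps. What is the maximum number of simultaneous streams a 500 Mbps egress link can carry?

82

Audio: 160 kbps = 0.160 Mbps.
Per-viewer media rate: 6.060 Mbps.
500 Mbps = 500.0 Mbps; 500.0 / 6.060 = 82.51 → 82 viewers.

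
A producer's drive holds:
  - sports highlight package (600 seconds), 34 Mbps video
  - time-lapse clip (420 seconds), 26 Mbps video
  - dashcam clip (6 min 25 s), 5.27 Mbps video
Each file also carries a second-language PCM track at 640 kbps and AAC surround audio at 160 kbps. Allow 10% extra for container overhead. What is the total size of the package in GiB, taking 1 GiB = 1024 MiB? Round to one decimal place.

4.4 GiB

Audio total: 640 + 160 = 800 kbps = 0.800 Mbps.
sports highlight package: 34.800 Mbps × 600 s × 1.10 = 22968.0 Mb
time-lapse clip: 26.800 Mbps × 420 s × 1.10 = 12381.6 Mb
dashcam clip: 6.070 Mbps × 385 s × 1.10 = 2570.6 Mb
Total: 37920.2 Mb = 4740.0 MB.
= 4.414 GiB.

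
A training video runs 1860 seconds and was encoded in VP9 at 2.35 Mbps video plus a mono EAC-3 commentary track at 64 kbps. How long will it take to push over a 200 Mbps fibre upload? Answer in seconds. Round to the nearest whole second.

Audio: 64 kbps = 0.064 Mbps.
Total bitrate: 2.414 Mbps.
File: 2.414 Mbps × 1860 s = 4490.0 Mb.
At 200 Mbps: 4490.0 / 200 = 22.5 s ≈ 22.5 seconds.

22 seconds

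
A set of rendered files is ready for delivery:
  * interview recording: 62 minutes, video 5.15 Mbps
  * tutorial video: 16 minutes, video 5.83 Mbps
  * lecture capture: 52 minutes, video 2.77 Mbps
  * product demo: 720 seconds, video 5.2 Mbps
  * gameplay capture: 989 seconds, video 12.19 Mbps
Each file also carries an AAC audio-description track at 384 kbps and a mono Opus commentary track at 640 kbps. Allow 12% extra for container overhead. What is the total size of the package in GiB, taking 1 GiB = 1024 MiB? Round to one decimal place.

Audio total: 384 + 640 = 1024 kbps = 1.024 Mbps.
interview recording: 6.174 Mbps × 3720 s × 1.12 = 25723.4 Mb
tutorial video: 6.854 Mbps × 960 s × 1.12 = 7369.4 Mb
lecture capture: 3.794 Mbps × 3120 s × 1.12 = 13257.8 Mb
product demo: 6.224 Mbps × 720 s × 1.12 = 5019.0 Mb
gameplay capture: 13.214 Mbps × 989 s × 1.12 = 14636.9 Mb
Total: 66006.4 Mb = 8250.8 MB.
= 7.684 GiB.

7.7 GiB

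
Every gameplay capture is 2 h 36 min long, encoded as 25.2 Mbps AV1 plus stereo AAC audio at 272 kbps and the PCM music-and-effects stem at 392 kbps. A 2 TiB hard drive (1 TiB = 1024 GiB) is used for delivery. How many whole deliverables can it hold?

2 h 36 min = 156 min = 9360 s
Audio total: 272 + 392 = 664 kbps = 0.664 Mbps.
Total bitrate: 25.864 Mbps.
Per item: 25.864 Mbps × 9360 s = 242,087 Mb = 30,261 MB.
Capacity: 2 TiB = 17,592,186 Mb; 72.67 items → 72 complete.

72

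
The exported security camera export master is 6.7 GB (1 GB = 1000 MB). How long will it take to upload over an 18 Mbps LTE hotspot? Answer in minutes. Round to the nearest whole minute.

File: 6.7 GB = 53600.0 Mb.
At 18 Mbps: 53600.0 / 18 = 2977.8 s ≈ 49.6 minutes.

50 minutes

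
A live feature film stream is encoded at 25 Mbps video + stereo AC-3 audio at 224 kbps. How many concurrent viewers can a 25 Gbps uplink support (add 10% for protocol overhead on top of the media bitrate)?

Audio: 224 kbps = 0.224 Mbps.
Per-viewer media rate: 25.224 Mbps.
On the wire with 10% overhead: 27.746 Mbps.
25 Gbps = 25,000 Mbps; 25,000 / 27.746 = 901.02 → 901 viewers.

901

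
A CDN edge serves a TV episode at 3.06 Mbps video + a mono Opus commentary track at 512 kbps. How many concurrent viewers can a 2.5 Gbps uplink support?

Audio: 512 kbps = 0.512 Mbps.
Per-viewer media rate: 3.572 Mbps.
2.5 Gbps = 2,500 Mbps; 2,500 / 3.572 = 699.89 → 699 viewers.

699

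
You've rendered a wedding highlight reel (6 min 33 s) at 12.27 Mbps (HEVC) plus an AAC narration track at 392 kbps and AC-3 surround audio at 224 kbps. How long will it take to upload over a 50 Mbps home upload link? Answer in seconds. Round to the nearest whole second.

101 seconds

6 min 33 s = 393 s
Audio total: 392 + 224 = 616 kbps = 0.616 Mbps.
Total bitrate: 12.886 Mbps.
File: 12.886 Mbps × 393 s = 5064.2 Mb.
At 50 Mbps: 5064.2 / 50 = 101.3 s ≈ 101 seconds.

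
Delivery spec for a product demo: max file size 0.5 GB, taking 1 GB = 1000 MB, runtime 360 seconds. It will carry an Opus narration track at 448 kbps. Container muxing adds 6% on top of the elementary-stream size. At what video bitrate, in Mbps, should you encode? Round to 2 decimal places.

10.03 Mbps

Budget: 0.5 GB = 4000.0 Mb.
Stream payload after overhead: 4000.0 / 1.06 = 3773.6 Mb.
Total bitrate budget: 3773.6 Mb / 360 s = 10.482 Mbps.
Audio: 448 kbps = 0.448 Mbps.
Video: 10.482 − 0.448 = 10.034 Mbps.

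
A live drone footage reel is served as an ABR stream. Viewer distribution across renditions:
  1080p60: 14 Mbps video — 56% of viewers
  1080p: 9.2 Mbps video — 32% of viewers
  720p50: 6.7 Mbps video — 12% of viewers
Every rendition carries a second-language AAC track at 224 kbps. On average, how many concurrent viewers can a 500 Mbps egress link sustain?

Audio: 224 kbps = 0.224 Mbps.
Average per-viewer bitrate: 0.56×14.224 + 0.32×9.424 + 0.12×6.924 = 11.812 Mbps.
500 Mbps = 500.0 Mbps; 500.0 / 11.812 = 42.33 → 42.

42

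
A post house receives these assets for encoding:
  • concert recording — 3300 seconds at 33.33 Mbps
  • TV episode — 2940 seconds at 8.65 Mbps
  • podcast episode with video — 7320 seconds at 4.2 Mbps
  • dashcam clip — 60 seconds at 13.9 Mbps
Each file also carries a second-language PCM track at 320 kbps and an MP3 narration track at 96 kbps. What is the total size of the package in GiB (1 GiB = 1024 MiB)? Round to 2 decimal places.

20.10 GiB

Audio total: 320 + 96 = 416 kbps = 0.416 Mbps.
concert recording: 33.746 Mbps × 3300 s = 111361.8 Mb
TV episode: 9.066 Mbps × 2940 s = 26654.0 Mb
podcast episode with video: 4.616 Mbps × 7320 s = 33789.1 Mb
dashcam clip: 14.316 Mbps × 60 s = 859.0 Mb
Total: 172663.9 Mb = 21583.0 MB.
= 20.10 GiB.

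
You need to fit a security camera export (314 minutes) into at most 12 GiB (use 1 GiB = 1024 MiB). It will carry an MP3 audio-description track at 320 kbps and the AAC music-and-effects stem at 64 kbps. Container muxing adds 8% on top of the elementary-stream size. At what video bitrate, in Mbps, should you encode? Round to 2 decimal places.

Budget: 12 GiB = 103079.2 Mb.
Stream payload after overhead: 103079.2 / 1.08 = 95443.7 Mb.
314 min = 18840 s
Total bitrate budget: 95443.7 Mb / 18840 s = 5.066 Mbps.
Audio total: 320 + 64 = 384 kbps = 0.384 Mbps.
Video: 5.066 − 0.384 = 4.682 Mbps.

4.68 Mbps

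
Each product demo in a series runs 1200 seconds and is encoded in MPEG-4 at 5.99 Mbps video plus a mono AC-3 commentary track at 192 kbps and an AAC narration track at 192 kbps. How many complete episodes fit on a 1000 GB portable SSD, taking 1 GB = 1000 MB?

1045

Audio total: 192 + 192 = 384 kbps = 0.384 Mbps.
Total bitrate: 6.374 Mbps.
Per item: 6.374 Mbps × 1200 s = 7,649 Mb = 956.1 MB.
Capacity: 1000 GB = 8,000,000 Mb; 1045.92 items → 1045 complete.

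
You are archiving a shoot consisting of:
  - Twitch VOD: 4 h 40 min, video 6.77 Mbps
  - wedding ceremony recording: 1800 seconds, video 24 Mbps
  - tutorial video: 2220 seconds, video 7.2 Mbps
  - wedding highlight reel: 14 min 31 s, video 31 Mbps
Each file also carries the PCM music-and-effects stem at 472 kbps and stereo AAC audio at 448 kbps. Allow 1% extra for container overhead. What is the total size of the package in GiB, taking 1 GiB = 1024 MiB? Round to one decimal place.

Audio total: 472 + 448 = 920 kbps = 0.920 Mbps.
Twitch VOD: 7.690 Mbps × 16800 s × 1.01 = 130483.9 Mb
wedding ceremony recording: 24.920 Mbps × 1800 s × 1.01 = 45304.6 Mb
tutorial video: 8.120 Mbps × 2220 s × 1.01 = 18206.7 Mb
wedding highlight reel: 31.920 Mbps × 871 s × 1.01 = 28080.3 Mb
Total: 222075.5 Mb = 27759.4 MB.
= 25.85 GiB.

25.9 GiB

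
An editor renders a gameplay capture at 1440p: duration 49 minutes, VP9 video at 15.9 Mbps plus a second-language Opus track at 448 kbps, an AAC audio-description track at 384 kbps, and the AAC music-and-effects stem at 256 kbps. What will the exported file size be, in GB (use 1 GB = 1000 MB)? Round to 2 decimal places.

49 min = 2940 s
Audio total: 448 + 384 + 256 = 1088 kbps = 1.088 Mbps.
Total bitrate: 15.9 + 1.088 = 16.988 Mbps.
Stream data: 16.988 Mbps × 2940 s = 49944.7 Mb.
49,945 Mb ÷ 8 = 6,243 MB → 6.243 GB.

6.24 GB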